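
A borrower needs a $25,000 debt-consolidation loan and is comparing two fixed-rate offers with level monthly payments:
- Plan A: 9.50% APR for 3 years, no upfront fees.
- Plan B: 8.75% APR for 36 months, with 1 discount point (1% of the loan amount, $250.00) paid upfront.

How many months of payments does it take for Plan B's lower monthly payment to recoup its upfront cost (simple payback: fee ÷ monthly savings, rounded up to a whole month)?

Plan A: monthly rate = 9.5%/12 = 0.0079167; payment = 25,000 × 0.0079167 / (1 − (1+0.0079167)^−36) = $800.82.
Plan B: at 8.75% the monthly rate is 0.0072917, so the payment is 25,000 × 0.0072917 / (1 − 1.0072917^−36) = $792.09.
Monthly savings = $800.82 − $792.09 = $8.73.
Break-even = $250.00 / $8.73 = 28.64 → 29 months.

29 months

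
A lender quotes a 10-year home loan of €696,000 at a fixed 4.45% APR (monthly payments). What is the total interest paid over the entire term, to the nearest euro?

At 4.45% the monthly rate is 0.0037083, so the payment is 696,000 × 0.0037083 / (1 − 1.0037083^−120) = €7,196.47.
Total paid = 120 × €7,196.47 = €863,576.40; interest = €863,576.40 − €696,000 = €167,576.40.

€167,576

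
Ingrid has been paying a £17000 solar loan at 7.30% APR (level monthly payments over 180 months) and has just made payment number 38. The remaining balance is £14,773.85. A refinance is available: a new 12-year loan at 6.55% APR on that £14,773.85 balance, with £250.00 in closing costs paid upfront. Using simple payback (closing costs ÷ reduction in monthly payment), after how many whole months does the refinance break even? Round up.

Current payment = 17,000 × 7.3%/12 / (1 − (1+0.0060833)^−180) = £155.67.
Refinanced payment = 14,773.85 × 0.0054583 / (1 − (1+0.0054583)^−144) = £148.41.
Monthly savings = £155.67 − £148.41 = £7.26.
Break-even = £250.00 / £7.26 = 34.44 → 35 months.

35 months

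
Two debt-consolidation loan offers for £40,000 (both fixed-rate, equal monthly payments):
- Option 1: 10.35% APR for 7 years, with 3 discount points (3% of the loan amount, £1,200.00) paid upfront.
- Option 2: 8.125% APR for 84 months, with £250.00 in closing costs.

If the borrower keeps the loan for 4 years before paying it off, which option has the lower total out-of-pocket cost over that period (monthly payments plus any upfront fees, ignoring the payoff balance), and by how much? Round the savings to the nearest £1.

Option 1: monthly rate = 10.35%/12 = 0.0086250; payment = 40,000 × 0.0086250 / (1 − (1+0.0086250)^−84) = £671.30.
Option 2: at 8.125% the monthly rate is 0.0067708, so the payment is 40,000 × 0.0067708 / (1 − 1.0067708^−84) = £625.94.
Over 48 months: Option 1 costs 48 × £671.30 + £1,200.00 = £33,422.40; Option 2 costs 48 × £625.94 + £250.00 = £30,295.12.
Option 2 is cheaper by £33,422.40 − £30,295.12 = £3,127.28.

Option 2 by £3,127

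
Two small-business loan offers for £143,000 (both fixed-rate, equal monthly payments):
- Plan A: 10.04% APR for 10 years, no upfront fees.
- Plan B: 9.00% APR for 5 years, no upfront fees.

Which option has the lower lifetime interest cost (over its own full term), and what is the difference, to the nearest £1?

Plan A: monthly rate = 10.04%/12 = 0.0083667; payment = 143,000 × 0.0083667 / (1 − (1+0.0083667)^−120) = £1,892.92.
Total interest on Plan A = 120 × £1,892.92 − £143,000 = £84,150.40.
Plan B: monthly rate = 9%/12 = 0.0075000; payment = 143,000 × 0.0075000 / (1 − (1+0.0075000)^−60) = £2,968.44.
Total interest on Plan B = 60 × £2,968.44 − £143,000 = £35,106.40.
Plan B is lower by £49,044.00.

Plan B by £49,044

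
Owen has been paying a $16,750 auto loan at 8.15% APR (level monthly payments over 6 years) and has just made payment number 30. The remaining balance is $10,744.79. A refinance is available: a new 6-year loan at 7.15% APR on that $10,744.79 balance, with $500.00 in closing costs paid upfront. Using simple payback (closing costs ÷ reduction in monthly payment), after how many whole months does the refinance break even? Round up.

Current payment = 16,750 × 8.15%/12 / (1 − (1+0.0067917)^−72) = $294.91.
Refinanced payment = 10,744.79 × 0.0059583 / (1 − (1+0.0059583)^−72) = $183.96.
Monthly savings = $294.91 − $183.96 = $110.95.
Break-even = $500.00 / $110.95 = 4.51 → 5 months.

5 months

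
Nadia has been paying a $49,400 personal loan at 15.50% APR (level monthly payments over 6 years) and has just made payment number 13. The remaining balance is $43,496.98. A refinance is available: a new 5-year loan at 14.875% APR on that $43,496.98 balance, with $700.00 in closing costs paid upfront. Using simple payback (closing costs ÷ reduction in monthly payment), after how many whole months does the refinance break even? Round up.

Current payment = 49,400 × 15.5%/12 / (1 − (1+0.0129167)^−72) = $1,058.02.
Refinanced payment = 43,496.98 × 0.0123958 / (1 − (1+0.0123958)^−60) = $1,031.94.
Monthly savings = $1,058.02 − $1,031.94 = $26.08.
Break-even = $700.00 / $26.08 = 26.84 → 27 months.

27 months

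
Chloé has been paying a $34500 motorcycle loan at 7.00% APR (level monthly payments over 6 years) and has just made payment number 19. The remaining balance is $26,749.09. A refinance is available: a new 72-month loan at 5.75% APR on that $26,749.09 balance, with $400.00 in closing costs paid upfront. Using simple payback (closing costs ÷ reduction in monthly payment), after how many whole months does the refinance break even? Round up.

Current payment = 34,500 × 7%/12 / (1 − (1+0.0058333)^−72) = $588.19.
Refinanced payment = 26,749.09 × 0.0047917 / (1 − (1+0.0047917)^−72) = $440.16.
Monthly savings = $588.19 − $440.16 = $148.03.
Break-even = $400.00 / $148.03 = 2.70 → 3 months.

3 months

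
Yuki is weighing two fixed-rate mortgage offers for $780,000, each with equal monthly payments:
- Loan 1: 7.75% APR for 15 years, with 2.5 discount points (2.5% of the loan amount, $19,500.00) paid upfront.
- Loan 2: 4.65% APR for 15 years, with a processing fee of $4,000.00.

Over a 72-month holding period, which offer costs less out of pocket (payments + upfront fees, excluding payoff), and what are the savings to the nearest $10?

Loan 2 by $110,180

Loan 1: monthly rate = 7.75%/12 = 0.0064583; payment = 780,000 × 0.0064583 / (1 − (1+0.0064583)^−180) = $7,341.95.
Loan 2: at 4.65% the monthly rate is 0.0038750, so the payment is 780,000 × 0.0038750 / (1 − 1.0038750^−180) = $6,026.92.
Over 72 months: Loan 1 costs 72 × $7,341.95 + $19,500.00 = $548,120.40; Loan 2 costs 72 × $6,026.92 + $4,000.00 = $437,938.24.
Loan 2 is cheaper by $548,120.40 − $437,938.24 = $110,182.16.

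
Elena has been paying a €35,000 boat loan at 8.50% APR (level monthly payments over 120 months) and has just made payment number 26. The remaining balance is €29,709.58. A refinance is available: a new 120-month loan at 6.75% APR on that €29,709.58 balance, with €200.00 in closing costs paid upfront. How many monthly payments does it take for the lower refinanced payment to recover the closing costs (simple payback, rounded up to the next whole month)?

3 months

Current payment = 35,000 × 8.5%/12 / (1 − (1+0.0070833)^−120) = €433.95.
Refinanced payment = 29,709.58 × 0.0056250 / (1 − (1+0.0056250)^−120) = €341.14.
Monthly savings = €433.95 − €341.14 = €92.81.
Break-even = €200.00 / €92.81 = 2.15 → 3 months.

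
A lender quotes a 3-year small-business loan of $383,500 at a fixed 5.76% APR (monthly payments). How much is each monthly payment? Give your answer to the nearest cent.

At 5.76% the monthly rate is 0.0048000, so the payment is 383,500 × 0.0048000 / (1 − 1.0048000^−36) = $11,625.16.

$11,625.16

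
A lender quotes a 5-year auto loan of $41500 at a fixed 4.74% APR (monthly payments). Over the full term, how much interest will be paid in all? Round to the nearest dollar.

Monthly rate = 4.74%/12 = 0.0039500; payment = 41,500 × 0.0039500 / (1 − (1+0.0039500)^−60) = $778.22.
Total paid = 60 × $778.22 = $46,693.20; interest = $46,693.20 − $41,500 = $5,193.20.

$5,193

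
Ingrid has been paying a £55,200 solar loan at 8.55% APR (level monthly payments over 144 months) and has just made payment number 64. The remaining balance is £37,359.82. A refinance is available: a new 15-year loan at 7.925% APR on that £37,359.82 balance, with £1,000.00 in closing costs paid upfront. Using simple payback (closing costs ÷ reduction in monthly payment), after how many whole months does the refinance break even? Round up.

Current payment = 55,200 × 8.55%/12 / (1 − (1+0.0071250)^−144) = £614.29.
Refinanced payment = 37,359.82 × 0.0066042 / (1 − (1+0.0066042)^−180) = £355.41.
Monthly savings = £614.29 − £355.41 = £258.88.
Break-even = £1,000.00 / £258.88 = 3.86 → 4 months.

4 months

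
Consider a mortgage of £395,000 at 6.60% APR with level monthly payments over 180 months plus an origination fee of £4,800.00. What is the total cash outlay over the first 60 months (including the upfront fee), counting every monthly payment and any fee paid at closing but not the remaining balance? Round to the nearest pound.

Monthly rate = 6.6%/12 = 0.0055000; payment = 395,000 × 0.0055000 / (1 − (1+0.0055000)^−180) = £3,462.63.
Total outlay = 60 × £3,462.63 + £4,800.00 = £212,557.80.

£212,558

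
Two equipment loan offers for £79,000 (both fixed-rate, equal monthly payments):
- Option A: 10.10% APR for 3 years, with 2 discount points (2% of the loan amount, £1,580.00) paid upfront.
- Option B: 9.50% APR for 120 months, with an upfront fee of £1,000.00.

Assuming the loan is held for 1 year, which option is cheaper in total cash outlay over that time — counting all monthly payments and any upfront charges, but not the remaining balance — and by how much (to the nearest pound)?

Option A: at 10.10% the monthly rate is 0.0084167, so the payment is 79,000 × 0.0084167 / (1 − 1.0084167^−36) = £2,552.82.
Option B: at 9.50% the monthly rate is 0.0079167, so the payment is 79,000 × 0.0079167 / (1 − 1.0079167^−120) = £1,022.24.
Over 12 months: Option A costs 12 × £2,552.82 + £1,580.00 = £32,213.84; Option B costs 12 × £1,022.24 + £1,000.00 = £13,266.88.
Option B is cheaper by £32,213.84 − £13,266.88 = £18,946.96.

Option B by £18,947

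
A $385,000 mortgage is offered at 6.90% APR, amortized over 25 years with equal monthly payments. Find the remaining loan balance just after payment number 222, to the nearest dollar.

$169,108

With monthly rate i = 6.9%/12 = 0.0057500, the balance after k of n payments is P · [(1+i)^n − (1+i)^k] / [(1+i)^n − 1].
(1+0.0057500)^300 = 5.58486106 and (1+0.0057500)^222 = 3.57099429, so the balance is 385,000 × (5.58486106 − 3.57099429) / (5.58486106 − 1) = $169,108.44.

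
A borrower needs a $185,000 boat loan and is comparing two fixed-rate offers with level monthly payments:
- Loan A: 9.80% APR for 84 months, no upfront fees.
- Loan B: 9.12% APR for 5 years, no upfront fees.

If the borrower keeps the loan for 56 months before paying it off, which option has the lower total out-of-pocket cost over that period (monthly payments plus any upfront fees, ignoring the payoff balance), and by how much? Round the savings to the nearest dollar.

Loan A by $44,741

Loan A: monthly rate = 9.8%/12 = 0.0081667; payment = 185,000 × 0.0081667 / (1 − (1+0.0081667)^−84) = $3,052.14.
Loan B: monthly rate = 9.12%/12 = 0.0076000; payment = 185,000 × 0.0076000 / (1 − (1+0.0076000)^−60) = $3,851.08.
Over 56 months: Loan A costs 56 × $3,052.14 = $170,919.84; Loan B costs 56 × $3,851.08 = $215,660.48.
Loan A is cheaper by $215,660.48 − $170,919.84 = $44,740.64.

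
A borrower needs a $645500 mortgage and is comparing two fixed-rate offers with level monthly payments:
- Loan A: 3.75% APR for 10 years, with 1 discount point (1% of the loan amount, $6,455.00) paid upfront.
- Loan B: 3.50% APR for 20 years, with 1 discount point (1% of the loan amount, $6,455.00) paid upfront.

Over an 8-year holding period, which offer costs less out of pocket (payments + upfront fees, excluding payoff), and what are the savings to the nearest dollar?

Loan B by $260,670

Loan A: at 3.75% the monthly rate is 0.0031250, so the payment is 645,500 × 0.0031250 / (1 − 1.0031250^−120) = $6,458.95.
Loan B: at 3.50% the monthly rate is 0.0029167, so the payment is 645,500 × 0.0029167 / (1 − 1.0029167^−240) = $3,743.64.
Over 96 months: Loan A costs 96 × $6,458.95 + $6,455.00 = $626,514.20; Loan B costs 96 × $3,743.64 + $6,455.00 = $365,844.44.
Loan B is cheaper by $626,514.20 − $365,844.44 = $260,669.76.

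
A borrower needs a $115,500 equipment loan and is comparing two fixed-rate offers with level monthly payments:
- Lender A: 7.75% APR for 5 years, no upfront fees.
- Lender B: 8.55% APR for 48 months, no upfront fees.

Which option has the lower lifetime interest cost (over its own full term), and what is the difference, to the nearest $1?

Lender B by $2,907

Lender A: monthly rate = 7.75%/12 = 0.0064583; payment = 115,500 × 0.0064583 / (1 − (1+0.0064583)^−60) = $2,328.13.
Total interest on Lender A = 60 × $2,328.13 − $115,500 = $24,187.80.
Lender B: monthly rate = 8.55%/12 = 0.0071250; payment = 115,500 × 0.0071250 / (1 − (1+0.0071250)^−48) = $2,849.61.
Total interest on Lender B = 48 × $2,849.61 − $115,500 = $21,281.28.
Lender B is lower by $2,906.52.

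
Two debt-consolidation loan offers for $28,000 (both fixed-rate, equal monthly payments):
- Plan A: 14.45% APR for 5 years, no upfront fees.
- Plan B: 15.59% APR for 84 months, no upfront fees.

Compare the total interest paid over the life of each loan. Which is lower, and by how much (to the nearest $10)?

Plan A by $6,680

Plan A: at 14.45% the monthly rate is 0.0120417, so the payment is 28,000 × 0.0120417 / (1 − 1.0120417^−60) = $658.06.
Total interest on Plan A = 60 × $658.06 − $28,000 = $11,483.60.
Plan B: at 15.59% the monthly rate is 0.0129917, so the payment is 28,000 × 0.0129917 / (1 − 1.0129917^−84) = $549.62.
Total interest on Plan B = 84 × $549.62 − $28,000 = $18,168.08.
Plan A is lower by $6,684.48.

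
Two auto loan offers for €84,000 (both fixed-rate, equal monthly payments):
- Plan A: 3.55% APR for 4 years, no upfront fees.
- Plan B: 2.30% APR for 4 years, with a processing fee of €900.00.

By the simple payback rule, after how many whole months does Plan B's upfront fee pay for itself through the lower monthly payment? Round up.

Plan A: at 3.55% the monthly rate is 0.0029583, so the payment is 84,000 × 0.0029583 / (1 − 1.0029583^−48) = €1,879.77.
Plan B: at 2.30% the monthly rate is 0.0019167, so the payment is 84,000 × 0.0019167 / (1 − 1.0019167^−48) = €1,833.41.
Monthly savings = €1,879.77 − €1,833.41 = €46.36.
Break-even = €900.00 / €46.36 = 19.41 → 20 months.

20 months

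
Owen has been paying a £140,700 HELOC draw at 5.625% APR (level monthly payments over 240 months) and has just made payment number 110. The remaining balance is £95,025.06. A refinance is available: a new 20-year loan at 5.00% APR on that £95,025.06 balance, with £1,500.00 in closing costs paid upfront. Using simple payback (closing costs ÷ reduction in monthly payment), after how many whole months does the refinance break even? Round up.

Current payment = 140,700 × 5.625%/12 / (1 − (1+0.0046875)^−240) = £977.82.
Refinanced payment = 95,025.06 × 0.0041667 / (1 − (1+0.0041667)^−240) = £627.12.
Monthly savings = £977.82 − £627.12 = £350.70.
Break-even = £1,500.00 / £350.70 = 4.28 → 5 months.

5 months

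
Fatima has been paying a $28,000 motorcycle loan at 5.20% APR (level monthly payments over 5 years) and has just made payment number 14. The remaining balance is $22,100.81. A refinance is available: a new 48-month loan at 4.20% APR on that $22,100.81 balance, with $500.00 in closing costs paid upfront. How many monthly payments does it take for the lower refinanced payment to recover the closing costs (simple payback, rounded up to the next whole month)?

17 months

Current payment = 28,000 × 5.2%/12 / (1 − (1+0.0043333)^−60) = $530.96.
Refinanced payment = 22,100.81 × 0.0035000 / (1 − (1+0.0035000)^−48) = $501.00.
Monthly savings = $530.96 − $501.00 = $29.96.
Break-even = $500.00 / $29.96 = 16.69 → 17 months.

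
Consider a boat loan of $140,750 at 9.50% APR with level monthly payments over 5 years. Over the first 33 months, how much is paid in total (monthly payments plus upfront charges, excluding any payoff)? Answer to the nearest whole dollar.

$97,548

At 9.50% the monthly rate is 0.0079167, so the payment is 140,750 × 0.0079167 / (1 − 1.0079167^−60) = $2,956.01.
Total outlay = 33 × $2,956.01 = $97,548.33.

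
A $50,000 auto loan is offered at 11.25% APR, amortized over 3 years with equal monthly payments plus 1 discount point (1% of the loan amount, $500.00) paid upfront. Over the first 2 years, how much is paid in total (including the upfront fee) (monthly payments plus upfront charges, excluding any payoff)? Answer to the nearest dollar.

$39,929

At 11.25% the monthly rate is 0.0093750, so the payment is 50,000 × 0.0093750 / (1 − 1.0093750^−36) = $1,642.86.
Total outlay = 24 × $1,642.86 + $500.00 = $39,928.64.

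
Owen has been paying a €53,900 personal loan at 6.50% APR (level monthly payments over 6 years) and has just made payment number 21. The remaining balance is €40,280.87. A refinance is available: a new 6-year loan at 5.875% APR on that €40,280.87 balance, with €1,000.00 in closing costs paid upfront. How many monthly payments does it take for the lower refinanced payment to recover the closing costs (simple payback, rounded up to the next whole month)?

5 months

Current payment = 53,900 × 6.5%/12 / (1 − (1+0.0054167)^−72) = €906.06.
Refinanced payment = 40,280.87 × 0.0048958 / (1 − (1+0.0048958)^−72) = €665.20.
Monthly savings = €906.06 − €665.20 = €240.86.
Break-even = €1,000.00 / €240.86 = 4.15 → 5 months.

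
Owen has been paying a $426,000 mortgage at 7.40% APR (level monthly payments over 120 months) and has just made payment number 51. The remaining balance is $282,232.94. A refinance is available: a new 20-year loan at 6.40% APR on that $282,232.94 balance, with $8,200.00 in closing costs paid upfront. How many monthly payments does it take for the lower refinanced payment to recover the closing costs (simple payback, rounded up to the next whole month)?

Current payment = 426,000 × 7.4%/12 / (1 − (1+0.0061667)^−120) = $5,034.49.
Refinanced payment = 282,232.94 × 0.0053333 / (1 − (1+0.0053333)^−240) = $2,087.67.
Monthly savings = $5,034.49 − $2,087.67 = $2,946.82.
Break-even = $8,200.00 / $2,946.82 = 2.78 → 3 months.

3 months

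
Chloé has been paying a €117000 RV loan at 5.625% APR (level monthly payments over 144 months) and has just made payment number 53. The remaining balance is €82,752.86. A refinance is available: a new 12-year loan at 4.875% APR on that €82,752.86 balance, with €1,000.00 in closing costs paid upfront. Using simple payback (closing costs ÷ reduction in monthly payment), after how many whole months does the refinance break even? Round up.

Current payment = 117,000 × 5.625%/12 / (1 − (1+0.0046875)^−144) = €1,119.17.
Refinanced payment = 82,752.86 × 0.0040625 / (1 − (1+0.0040625)^−144) = €760.19.
Monthly savings = €1,119.17 − €760.19 = €358.98.
Break-even = €1,000.00 / €358.98 = 2.79 → 3 months.

3 months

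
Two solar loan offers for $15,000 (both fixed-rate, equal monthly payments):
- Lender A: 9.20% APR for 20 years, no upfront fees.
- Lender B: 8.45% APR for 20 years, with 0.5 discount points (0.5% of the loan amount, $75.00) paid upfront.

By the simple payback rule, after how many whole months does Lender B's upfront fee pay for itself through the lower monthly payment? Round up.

Lender A: monthly rate = 9.2%/12 = 0.0076667; payment = 15,000 × 0.0076667 / (1 − (1+0.0076667)^−240) = $136.89.
Lender B: at 8.45% the monthly rate is 0.0070417, so the payment is 15,000 × 0.0070417 / (1 − 1.0070417^−240) = $129.70.
Monthly savings = $136.89 − $129.70 = $7.19.
Break-even = $75.00 / $7.19 = 10.43 → 11 months.

11 months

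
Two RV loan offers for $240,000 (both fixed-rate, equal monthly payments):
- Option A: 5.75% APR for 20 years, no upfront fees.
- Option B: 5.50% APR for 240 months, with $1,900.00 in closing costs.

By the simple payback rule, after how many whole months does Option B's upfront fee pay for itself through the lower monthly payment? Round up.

56 months

Option A: monthly rate = 5.75%/12 = 0.0047917; payment = 240,000 × 0.0047917 / (1 − (1+0.0047917)^−240) = $1,685.00.
Option B: at 5.50% the monthly rate is 0.0045833, so the payment is 240,000 × 0.0045833 / (1 − 1.0045833^−240) = $1,650.93.
Monthly savings = $1,685.00 − $1,650.93 = $34.07.
Break-even = $1,900.00 / $34.07 = 55.77 → 56 months.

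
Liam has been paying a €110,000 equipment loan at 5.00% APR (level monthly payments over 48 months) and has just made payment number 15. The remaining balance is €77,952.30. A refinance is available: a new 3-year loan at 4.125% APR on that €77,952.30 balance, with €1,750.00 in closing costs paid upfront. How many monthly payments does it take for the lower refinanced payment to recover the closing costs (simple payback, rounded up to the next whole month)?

8 months

Current payment = 110,000 × 5%/12 / (1 − (1+0.0041667)^−48) = €2,533.22.
Refinanced payment = 77,952.30 × 0.0034375 / (1 − (1+0.0034375)^−36) = €2,305.80.
Monthly savings = €2,533.22 − €2,305.80 = €227.42.
Break-even = €1,750.00 / €227.42 = 7.70 → 8 months.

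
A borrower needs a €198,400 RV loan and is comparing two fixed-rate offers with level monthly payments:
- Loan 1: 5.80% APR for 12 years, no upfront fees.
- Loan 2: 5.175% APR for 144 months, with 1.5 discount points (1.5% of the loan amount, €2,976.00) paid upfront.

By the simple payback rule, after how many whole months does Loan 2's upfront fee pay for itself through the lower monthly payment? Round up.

Loan 1: at 5.80% the monthly rate is 0.0048333, so the payment is 198,400 × 0.0048333 / (1 − 1.0048333^−144) = €1,915.61.
Loan 2: at 5.175% the monthly rate is 0.0043125, so the payment is 198,400 × 0.0043125 / (1 − 1.0043125^−144) = €1,852.45.
Monthly savings = €1,915.61 − €1,852.45 = €63.16.
Break-even = €2,976.00 / €63.16 = 47.12 → 48 months.

48 months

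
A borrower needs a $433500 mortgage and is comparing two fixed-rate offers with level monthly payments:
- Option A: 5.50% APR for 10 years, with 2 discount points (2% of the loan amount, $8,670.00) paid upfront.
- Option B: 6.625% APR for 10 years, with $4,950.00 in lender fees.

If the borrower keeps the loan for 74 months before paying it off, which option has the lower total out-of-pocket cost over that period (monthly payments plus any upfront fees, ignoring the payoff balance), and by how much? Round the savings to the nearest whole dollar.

Option A by $14,433

Option A: monthly rate = 5.5%/12 = 0.0045833; payment = 433,500 × 0.0045833 / (1 − (1+0.0045833)^−120) = $4,704.61.
Option B: monthly rate = 6.625%/12 = 0.0055208; payment = 433,500 × 0.0055208 / (1 − (1+0.0055208)^−120) = $4,949.92.
Over 74 months: Option A costs 74 × $4,704.61 + $8,670.00 = $356,811.14; Option B costs 74 × $4,949.92 + $4,950.00 = $371,244.08.
Option A is cheaper by $371,244.08 − $356,811.14 = $14,432.94.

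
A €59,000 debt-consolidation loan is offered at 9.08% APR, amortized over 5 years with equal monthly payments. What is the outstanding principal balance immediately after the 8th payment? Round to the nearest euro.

With monthly rate i = 9.08%/12 = 0.0075667, the balance after k of n payments is P · [(1+i)^n − (1+i)^k] / [(1+i)^n − 1].
(1+0.0075667)^60 = 1.57190928 and (1+0.0075667)^8 = 1.06216095, so the balance is 59,000 × (1.57190928 − 1.06216095) / (1.57190928 − 1) = €52,587.28.

€52,587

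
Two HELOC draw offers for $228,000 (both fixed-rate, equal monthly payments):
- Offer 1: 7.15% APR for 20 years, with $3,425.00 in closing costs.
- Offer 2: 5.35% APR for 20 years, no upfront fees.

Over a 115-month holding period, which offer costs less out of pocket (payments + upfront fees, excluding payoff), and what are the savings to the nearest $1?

Offer 2 by $30,926

Offer 1: at 7.15% the monthly rate is 0.0059583, so the payment is 228,000 × 0.0059583 / (1 − 1.0059583^−240) = $1,788.27.
Offer 2: monthly rate = 5.35%/12 = 0.0044583; payment = 228,000 × 0.0044583 / (1 − (1+0.0044583)^−240) = $1,549.13.
Over 115 months: Offer 1 costs 115 × $1,788.27 + $3,425.00 = $209,076.05; Offer 2 costs 115 × $1,549.13 = $178,149.95.
Offer 2 is cheaper by $209,076.05 − $178,149.95 = $30,926.10.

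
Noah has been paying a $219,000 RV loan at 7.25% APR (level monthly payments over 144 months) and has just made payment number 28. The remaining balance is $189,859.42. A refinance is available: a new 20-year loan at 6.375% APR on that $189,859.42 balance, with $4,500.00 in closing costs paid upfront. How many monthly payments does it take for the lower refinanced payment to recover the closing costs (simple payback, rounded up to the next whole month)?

Current payment = 219,000 × 7.25%/12 / (1 − (1+0.0060417)^−144) = $2,281.45.
Refinanced payment = 189,859.42 × 0.0053125 / (1 − (1+0.0053125)^−240) = $1,401.60.
Monthly savings = $2,281.45 − $1,401.60 = $879.85.
Break-even = $4,500.00 / $879.85 = 5.11 → 6 months.

6 months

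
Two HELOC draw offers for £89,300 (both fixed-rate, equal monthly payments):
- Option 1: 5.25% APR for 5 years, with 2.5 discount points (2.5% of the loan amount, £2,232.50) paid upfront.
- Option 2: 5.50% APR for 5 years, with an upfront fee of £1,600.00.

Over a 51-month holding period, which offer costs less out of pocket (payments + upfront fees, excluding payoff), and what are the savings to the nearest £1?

Option 2 by £108

Option 1: monthly rate = 5.25%/12 = 0.0043750; payment = 89,300 × 0.0043750 / (1 − (1+0.0043750)^−60) = £1,695.45.
Option 2: monthly rate = 5.5%/12 = 0.0045833; payment = 89,300 × 0.0045833 / (1 − (1+0.0045833)^−60) = £1,705.73.
Over 51 months: Option 1 costs 51 × £1,695.45 + £2,232.50 = £88,700.45; Option 2 costs 51 × £1,705.73 + £1,600.00 = £88,592.23.
Option 2 is cheaper by £88,700.45 − £88,592.23 = £108.22.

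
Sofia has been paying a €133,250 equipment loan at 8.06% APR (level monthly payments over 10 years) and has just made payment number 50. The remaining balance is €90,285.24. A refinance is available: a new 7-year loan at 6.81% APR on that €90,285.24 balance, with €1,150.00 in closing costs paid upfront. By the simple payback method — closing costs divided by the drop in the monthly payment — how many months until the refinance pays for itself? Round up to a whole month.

5 months

Current payment = 133,250 × 8.06%/12 / (1 − (1+0.0067167)^−120) = €1,620.92.
Refinanced payment = 90,285.24 × 0.0056750 / (1 − (1+0.0056750)^−84) = €1,354.28.
Monthly savings = €1,620.92 − €1,354.28 = €266.64.
Break-even = €1,150.00 / €266.64 = 4.31 → 5 months.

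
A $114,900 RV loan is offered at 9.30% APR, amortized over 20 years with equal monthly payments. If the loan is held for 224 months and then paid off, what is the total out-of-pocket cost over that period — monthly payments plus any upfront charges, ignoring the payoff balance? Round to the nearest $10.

Monthly rate = 9.3%/12 = 0.0077500; payment = 114,900 × 0.0077500 / (1 − (1+0.0077500)^−240) = $1,056.06.
Total outlay = 224 × $1,056.06 = $236,557.44.

$236,560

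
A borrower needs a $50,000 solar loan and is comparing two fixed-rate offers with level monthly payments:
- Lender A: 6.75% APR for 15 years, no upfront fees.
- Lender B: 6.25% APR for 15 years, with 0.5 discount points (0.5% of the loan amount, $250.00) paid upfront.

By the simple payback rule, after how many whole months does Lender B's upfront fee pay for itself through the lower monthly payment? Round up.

Lender A: monthly rate = 6.75%/12 = 0.0056250; payment = 50,000 × 0.0056250 / (1 − (1+0.0056250)^−180) = $442.45.
Lender B: monthly rate = 6.25%/12 = 0.0052083; payment = 50,000 × 0.0052083 / (1 − (1+0.0052083)^−180) = $428.71.
Monthly savings = $442.45 − $428.71 = $13.74.
Break-even = $250.00 / $13.74 = 18.20 → 19 months.

19 months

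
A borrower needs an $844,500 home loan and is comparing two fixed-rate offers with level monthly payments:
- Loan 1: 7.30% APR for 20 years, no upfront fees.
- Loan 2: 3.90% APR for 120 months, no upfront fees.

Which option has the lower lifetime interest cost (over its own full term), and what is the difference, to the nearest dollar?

Loan 1: at 7.30% the monthly rate is 0.0060833, so the payment is 844,500 × 0.0060833 / (1 − 1.0060833^−240) = $6,700.33.
Total interest on Loan 1 = 240 × $6,700.33 − $844,500 = $763,579.20.
Loan 2: at 3.90% the monthly rate is 0.0032500, so the payment is 844,500 × 0.0032500 / (1 − 1.0032500^−120) = $8,510.07.
Total interest on Loan 2 = 120 × $8,510.07 − $844,500 = $176,708.40.
Loan 2 is lower by $586,870.80.

Loan 2 by $586,871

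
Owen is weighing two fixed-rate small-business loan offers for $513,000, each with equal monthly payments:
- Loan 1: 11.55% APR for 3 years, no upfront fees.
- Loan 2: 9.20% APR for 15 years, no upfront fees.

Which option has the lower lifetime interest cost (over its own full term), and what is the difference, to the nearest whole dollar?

Loan 1 by $338,152

Loan 1: at 11.55% the monthly rate is 0.0096250, so the payment is 513,000 × 0.0096250 / (1 − 1.0096250^−36) = $16,928.89.
Total interest on Loan 1 = 36 × $16,928.89 − $513,000 = $96,440.04.
Loan 2: at 9.20% the monthly rate is 0.0076667, so the payment is 513,000 × 0.0076667 / (1 − 1.0076667^−180) = $5,264.40.
Total interest on Loan 2 = 180 × $5,264.40 − $513,000 = $434,592.00.
Loan 1 is lower by $338,151.96.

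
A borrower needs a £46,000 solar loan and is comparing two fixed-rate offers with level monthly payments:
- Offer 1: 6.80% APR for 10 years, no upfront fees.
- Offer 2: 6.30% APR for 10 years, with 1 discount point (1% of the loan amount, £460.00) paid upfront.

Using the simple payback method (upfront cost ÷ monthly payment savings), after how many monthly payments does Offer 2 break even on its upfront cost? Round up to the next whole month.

Offer 1: at 6.80% the monthly rate is 0.0056667, so the payment is 46,000 × 0.0056667 / (1 − 1.0056667^−120) = £529.37.
Offer 2: monthly rate = 6.3%/12 = 0.0052500; payment = 46,000 × 0.0052500 / (1 − (1+0.0052500)^−120) = £517.65.
Monthly savings = £529.37 − £517.65 = £11.72.
Break-even = £460.00 / £11.72 = 39.25 → 40 months.

40 months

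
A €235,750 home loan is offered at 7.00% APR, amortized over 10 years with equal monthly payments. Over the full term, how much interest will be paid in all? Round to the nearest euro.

Monthly rate = 7%/12 = 0.0058333; payment = 235,750 × 0.0058333 / (1 − (1+0.0058333)^−120) = €2,737.26.
Total paid = 120 × €2,737.26 = €328,471.20; interest = €328,471.20 − €235,750 = €92,721.20.

€92,721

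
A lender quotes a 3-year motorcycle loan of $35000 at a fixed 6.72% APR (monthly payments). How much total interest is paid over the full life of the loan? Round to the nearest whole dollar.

At 6.72% the monthly rate is 0.0056000, so the payment is 35,000 × 0.0056000 / (1 − 1.0056000^−36) = $1,076.22.
Total paid = 36 × $1,076.22 = $38,743.92; interest = $38,743.92 − $35,000 = $3,743.92.

$3,744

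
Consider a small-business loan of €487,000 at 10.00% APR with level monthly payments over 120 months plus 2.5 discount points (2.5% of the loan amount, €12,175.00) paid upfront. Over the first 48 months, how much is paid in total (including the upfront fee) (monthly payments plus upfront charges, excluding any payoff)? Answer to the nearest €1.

€321,091

At 10.00% the monthly rate is 0.0083333, so the payment is 487,000 × 0.0083333 / (1 − 1.0083333^−120) = €6,435.74.
Total outlay = 48 × €6,435.74 + €12,175.00 = €321,090.52.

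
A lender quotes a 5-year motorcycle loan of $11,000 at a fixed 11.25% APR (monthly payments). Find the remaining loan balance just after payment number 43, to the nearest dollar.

With monthly rate i = 11.25%/12 = 0.0093750, the balance after k of n payments is P · [(1+i)^n − (1+i)^k] / [(1+i)^n − 1].
(1+0.0093750)^60 = 1.75046181 and (1+0.0093750)^43 = 1.49368628, so the balance is 11,000 × (1.75046181 − 1.49368628) / (1.75046181 − 1) = $3,763.72.

$3,764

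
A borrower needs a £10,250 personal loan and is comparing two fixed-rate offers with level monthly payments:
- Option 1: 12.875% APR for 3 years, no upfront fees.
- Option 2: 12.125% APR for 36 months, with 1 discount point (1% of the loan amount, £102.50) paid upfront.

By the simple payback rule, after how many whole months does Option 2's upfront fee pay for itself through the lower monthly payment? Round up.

Option 1: at 12.875% the monthly rate is 0.0107292, so the payment is 10,250 × 0.0107292 / (1 − 1.0107292^−36) = £344.75.
Option 2: at 12.125% the monthly rate is 0.0101042, so the payment is 10,250 × 0.0101042 / (1 − 1.0101042^−36) = £341.06.
Monthly savings = £344.75 − £341.06 = £3.69.
Break-even = £102.50 / £3.69 = 27.78 → 28 months.

28 months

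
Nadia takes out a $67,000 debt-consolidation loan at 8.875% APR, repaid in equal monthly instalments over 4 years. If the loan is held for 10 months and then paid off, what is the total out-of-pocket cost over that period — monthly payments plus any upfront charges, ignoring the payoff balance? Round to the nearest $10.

$16,630

At 8.875% the monthly rate is 0.0073958, so the payment is 67,000 × 0.0073958 / (1 − 1.0073958^−48) = $1,663.32.
Total outlay = 10 × $1,663.32 = $16,633.20.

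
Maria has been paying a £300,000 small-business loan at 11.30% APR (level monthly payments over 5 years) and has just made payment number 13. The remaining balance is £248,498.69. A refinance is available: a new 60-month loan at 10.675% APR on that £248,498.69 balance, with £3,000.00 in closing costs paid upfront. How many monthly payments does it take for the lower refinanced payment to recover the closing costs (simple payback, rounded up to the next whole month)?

Current payment = 300,000 × 11.3%/12 / (1 − (1+0.0094167)^−60) = £6,567.70.
Refinanced payment = 248,498.69 × 0.0088958 / (1 − (1+0.0088958)^−60) = £5,362.77.
Monthly savings = £6,567.70 − £5,362.77 = £1,204.93.
Break-even = £3,000.00 / £1,204.93 = 2.49 → 3 months.

3 months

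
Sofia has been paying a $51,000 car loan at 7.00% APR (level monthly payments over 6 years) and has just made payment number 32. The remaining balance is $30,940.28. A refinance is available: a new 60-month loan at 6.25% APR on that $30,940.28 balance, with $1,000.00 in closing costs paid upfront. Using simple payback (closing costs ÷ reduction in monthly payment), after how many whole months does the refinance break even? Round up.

Current payment = 51,000 × 7%/12 / (1 − (1+0.0058333)^−72) = $869.50.
Refinanced payment = 30,940.28 × 0.0052083 / (1 − (1+0.0052083)^−60) = $601.77.
Monthly savings = $869.50 − $601.77 = $267.73.
Break-even = $1,000.00 / $267.73 = 3.74 → 4 months.

4 months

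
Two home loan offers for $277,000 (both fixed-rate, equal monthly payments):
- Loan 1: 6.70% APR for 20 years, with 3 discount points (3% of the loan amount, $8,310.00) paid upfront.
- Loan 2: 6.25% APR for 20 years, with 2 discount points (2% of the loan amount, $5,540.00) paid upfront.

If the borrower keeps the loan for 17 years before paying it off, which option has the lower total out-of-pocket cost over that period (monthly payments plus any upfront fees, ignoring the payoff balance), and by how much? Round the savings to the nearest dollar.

Loan 2 by $17,725

Loan 1: monthly rate = 6.7%/12 = 0.0055833; payment = 277,000 × 0.0055833 / (1 − (1+0.0055833)^−240) = $2,097.98.
Loan 2: monthly rate = 6.25%/12 = 0.0052083; payment = 277,000 × 0.0052083 / (1 − (1+0.0052083)^−240) = $2,024.67.
Over 204 months: Loan 1 costs 204 × $2,097.98 + $8,310.00 = $436,297.92; Loan 2 costs 204 × $2,024.67 + $5,540.00 = $418,572.68.
Loan 2 is cheaper by $436,297.92 − $418,572.68 = $17,725.24.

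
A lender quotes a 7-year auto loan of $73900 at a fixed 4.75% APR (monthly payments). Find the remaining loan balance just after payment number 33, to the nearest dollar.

With monthly rate i = 4.75%/12 = 0.0039583, the balance after k of n payments is P · [(1+i)^n − (1+i)^k] / [(1+i)^n − 1].
(1+0.0039583)^84 = 1.39353496 and (1+0.0039583)^33 = 1.13924658, so the balance is 73,900 × (1.39353496 − 1.13924658) / (1.39353496 − 1) = $47,751.57.

$47,752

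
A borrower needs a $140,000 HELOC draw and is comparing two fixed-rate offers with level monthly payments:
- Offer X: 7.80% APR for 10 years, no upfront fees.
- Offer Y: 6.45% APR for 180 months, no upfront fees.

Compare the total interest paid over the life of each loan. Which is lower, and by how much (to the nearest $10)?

Offer X by $16,770

Offer X: at 7.80% the monthly rate is 0.0065000, so the payment is 140,000 × 0.0065000 / (1 − 1.0065000^−120) = $1,683.83.
Total interest on Offer X = 120 × $1,683.83 − $140,000 = $62,059.60.
Offer Y: at 6.45% the monthly rate is 0.0053750, so the payment is 140,000 × 0.0053750 / (1 − 1.0053750^−180) = $1,215.71.
Total interest on Offer Y = 180 × $1,215.71 − $140,000 = $78,827.80.
Offer X is lower by $16,768.20.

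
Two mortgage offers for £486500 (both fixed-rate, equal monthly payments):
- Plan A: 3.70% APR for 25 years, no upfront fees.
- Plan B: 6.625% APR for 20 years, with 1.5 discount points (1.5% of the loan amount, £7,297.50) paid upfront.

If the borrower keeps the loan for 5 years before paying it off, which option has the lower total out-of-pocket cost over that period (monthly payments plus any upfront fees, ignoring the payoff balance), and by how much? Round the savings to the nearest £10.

Plan A: at 3.70% the monthly rate is 0.0030833, so the payment is 486,500 × 0.0030833 / (1 − 1.0030833^−300) = £2,488.03.
Plan B: monthly rate = 6.625%/12 = 0.0055208; payment = 486,500 × 0.0055208 / (1 − (1+0.0055208)^−240) = £3,663.10.
Over 60 months: Plan A costs 60 × £2,488.03 = £149,281.80; Plan B costs 60 × £3,663.10 + £7,297.50 = £227,083.50.
Plan A is cheaper by £227,083.50 − £149,281.80 = £77,801.70.

Plan A by £77,800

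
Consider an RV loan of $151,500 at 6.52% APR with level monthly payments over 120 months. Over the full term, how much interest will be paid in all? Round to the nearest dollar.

$55,115

At 6.52% the monthly rate is 0.0054333, so the payment is 151,500 × 0.0054333 / (1 − 1.0054333^−120) = $1,721.79.
Total paid = 120 × $1,721.79 = $206,614.80; interest = $206,614.80 − $151,500 = $55,114.80.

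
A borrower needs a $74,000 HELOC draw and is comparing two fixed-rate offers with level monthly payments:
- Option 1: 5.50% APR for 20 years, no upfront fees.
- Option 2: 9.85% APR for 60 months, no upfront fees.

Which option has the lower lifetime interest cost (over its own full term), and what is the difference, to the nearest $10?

Option 2 by $28,160

Option 1: at 5.50% the monthly rate is 0.0045833, so the payment is 74,000 × 0.0045833 / (1 − 1.0045833^−240) = $509.04.
Total interest on Option 1 = 240 × $509.04 − $74,000 = $48,169.60.
Option 2: at 9.85% the monthly rate is 0.0082083, so the payment is 74,000 × 0.0082083 / (1 − 1.0082083^−60) = $1,566.83.
Total interest on Option 2 = 60 × $1,566.83 − $74,000 = $20,009.80.
Option 2 is lower by $28,159.80.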